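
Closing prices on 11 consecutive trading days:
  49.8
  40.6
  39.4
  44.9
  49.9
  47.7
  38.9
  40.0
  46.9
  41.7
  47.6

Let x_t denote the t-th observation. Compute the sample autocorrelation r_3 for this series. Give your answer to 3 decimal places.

-0.288

Mean x̄ = (49.8 + 40.6 + 39.4 + 44.9 + 49.9 + 47.7 + 38.9 + 40.0 + 46.9 + 41.7 + 47.6)/11 = 44.3091
Numerator Σ_{t=1}^{8}(x_t−x̄)(x_{t+3}−x̄) = -52.7093
Denominator Σ(x_t−x̄)² = 183.2891
r_3 = -52.7093 / 183.2891 = -0.288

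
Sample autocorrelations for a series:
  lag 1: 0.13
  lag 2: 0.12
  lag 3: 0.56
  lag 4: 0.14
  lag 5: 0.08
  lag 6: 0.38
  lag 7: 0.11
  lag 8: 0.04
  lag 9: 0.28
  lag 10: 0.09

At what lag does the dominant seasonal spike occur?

The largest autocorrelation is r_3 = 0.56, with weaker echoes at lags 6 (0.38) and 9 (0.28); the remaining lags stay at or below 0.14.
The dominant spike at lag 3 indicates a seasonal period of 3.

3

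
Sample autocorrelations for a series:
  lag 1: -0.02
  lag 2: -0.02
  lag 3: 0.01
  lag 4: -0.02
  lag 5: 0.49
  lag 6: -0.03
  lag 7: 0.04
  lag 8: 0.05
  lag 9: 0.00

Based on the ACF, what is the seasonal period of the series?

5

The largest autocorrelation is r_5 = 0.49; the remaining lags stay at or below 0.05.
The dominant spike at lag 5 indicates a seasonal period of 5.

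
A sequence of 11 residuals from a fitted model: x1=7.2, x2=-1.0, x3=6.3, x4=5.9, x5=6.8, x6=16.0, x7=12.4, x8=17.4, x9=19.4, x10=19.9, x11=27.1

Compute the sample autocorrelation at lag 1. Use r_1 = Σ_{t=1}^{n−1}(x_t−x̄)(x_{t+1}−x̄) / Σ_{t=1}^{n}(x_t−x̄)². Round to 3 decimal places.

Mean x̄ = (7.2 − 1.0 + 6.3 + 5.9 + 6.8 + 16.0 + 12.4 + 17.4 + 19.4 + 19.9 + 27.1)/11 = 12.4909
Numerator Σ_{t=1}^{10}(x_t−x̄)(x_{t+1}−x̄) = 405.8245
Denominator Σ(x_t−x̄)² = 676.6291
r_1 = 405.8245 / 676.6291 = 0.600

0.600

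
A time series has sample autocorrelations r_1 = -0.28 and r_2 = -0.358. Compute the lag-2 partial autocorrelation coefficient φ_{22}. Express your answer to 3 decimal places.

φ_{22} = (r_2 − r_1²) / (1 − r_1²)
r_1² = (-0.28)² = 0.0784
Numerator = -0.358 − 0.0784 = -0.4364; denominator = 1 − 0.0784 = 0.9216
φ_{22} = -0.4364 / 0.9216 = -0.474

-0.474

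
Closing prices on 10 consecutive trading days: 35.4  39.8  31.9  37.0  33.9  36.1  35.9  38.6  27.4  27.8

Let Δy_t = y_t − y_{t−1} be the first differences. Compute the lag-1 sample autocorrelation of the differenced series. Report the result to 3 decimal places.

First differences Δy: 4.4, -7.9, 5.1, -3.1, 2.2, -0.2, 2.7, -11.2, 0.4
Mean of differences = -0.8444
Numerator Σ(Δy_t−Δȳ)(Δy_{t+1}−Δȳ) = -144.5642
Denominator Σ(Δy_t−Δȳ)² = 248.7422
r_1(Δy) = -144.5642 / 248.7422 = -0.581

-0.581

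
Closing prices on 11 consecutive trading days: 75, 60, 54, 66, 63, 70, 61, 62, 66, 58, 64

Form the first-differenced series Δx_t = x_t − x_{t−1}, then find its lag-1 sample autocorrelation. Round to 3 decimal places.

-0.293

First differences Δx: -15, -6, 12, -3, 7, -9, 1, 4, -8, 6
Mean of differences = -1.1000
Numerator Σ(Δx_t−Δx̄)(Δx_{t+1}−Δx̄) = -190.4100
Denominator Σ(Δx_t−Δx̄)² = 648.9000
r_1(Δx) = -190.4100 / 648.9000 = -0.293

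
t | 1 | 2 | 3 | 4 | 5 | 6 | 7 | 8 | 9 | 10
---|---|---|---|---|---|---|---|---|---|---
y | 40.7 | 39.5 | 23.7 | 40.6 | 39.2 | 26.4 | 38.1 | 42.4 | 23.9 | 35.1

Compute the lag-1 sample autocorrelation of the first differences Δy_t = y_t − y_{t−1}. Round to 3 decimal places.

First differences Δy: -1.2, -15.8, 16.9, -1.4, -12.8, 11.7, 4.3, -18.5, 11.2
Mean of differences = -0.6222
Numerator Σ(Δy_t−Δȳ)(Δy_{t+1}−Δȳ) = -650.0938
Denominator Σ(Δy_t−Δȳ)² = 1322.0756
r_1(Δy) = -650.0938 / 1322.0756 = -0.492

-0.492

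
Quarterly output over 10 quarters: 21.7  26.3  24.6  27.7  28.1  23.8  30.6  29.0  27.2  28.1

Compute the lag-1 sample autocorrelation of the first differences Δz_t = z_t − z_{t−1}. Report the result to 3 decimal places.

First differences Δz: 4.6, -1.7, 3.1, 0.4, -4.3, 6.8, -1.6, -1.8, 0.9
Mean of differences = 0.7111
Numerator Σ(Δz_t−Δz̄)(Δz_{t+1}−Δz̄) = -53.5757
Denominator Σ(Δz_t−Δz̄)² = 100.6089
r_1(Δz) = -53.5757 / 100.6089 = -0.533

-0.533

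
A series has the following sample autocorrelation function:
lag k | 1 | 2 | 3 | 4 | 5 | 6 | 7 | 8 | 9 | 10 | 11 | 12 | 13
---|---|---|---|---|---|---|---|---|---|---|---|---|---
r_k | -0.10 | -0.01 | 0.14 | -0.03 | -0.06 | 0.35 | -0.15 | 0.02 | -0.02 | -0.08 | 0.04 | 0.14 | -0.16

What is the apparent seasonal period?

6

The largest autocorrelation is r_6 = 0.35; the remaining lags stay at or below 0.14.
The dominant spike at lag 6 indicates a seasonal period of 6.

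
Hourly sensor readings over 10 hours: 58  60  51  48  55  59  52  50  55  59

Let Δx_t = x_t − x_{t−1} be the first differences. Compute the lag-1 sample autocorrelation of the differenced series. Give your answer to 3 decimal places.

0.050

First differences Δx: 2, -9, -3, 7, 4, -7, -2, 5, 4
Mean of differences = 0.1111
Numerator Σ(Δx_t−Δx̄)(Δx_{t+1}−Δx̄) = 12.5432
Denominator Σ(Δx_t−Δx̄)² = 252.8889
r_1(Δx) = 12.5432 / 252.8889 = 0.050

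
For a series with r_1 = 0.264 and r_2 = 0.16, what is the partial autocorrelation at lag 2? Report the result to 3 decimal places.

0.097

φ_{22} = (r_2 − r_1²) / (1 − r_1²)
r_1² = (0.264)² = 0.069696
Numerator = 0.16 − 0.0697 = 0.0903; denominator = 1 − 0.0697 = 0.9303
φ_{22} = 0.0903 / 0.9303 = 0.097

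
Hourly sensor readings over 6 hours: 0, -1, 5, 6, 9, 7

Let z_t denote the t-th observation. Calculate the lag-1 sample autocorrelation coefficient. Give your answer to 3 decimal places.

0.515

Mean z̄ = (0 − 1 + 5 + 6 + 9 + 7)/6 = 4.3333
Σ(z_t−z̄)(z_{t+1}−z̄) = (23.1111) + (-3.5556) + (1.1111) + (7.7778) + (12.4444) = 40.8889
Denominator Σ(z_t−z̄)² = 79.3333
r_1 = 40.8889 / 79.3333 = 0.515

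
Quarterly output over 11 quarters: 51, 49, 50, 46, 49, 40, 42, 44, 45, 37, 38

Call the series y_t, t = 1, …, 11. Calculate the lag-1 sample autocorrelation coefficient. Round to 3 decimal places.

Mean ȳ = (51 + 49 + 50 + 46 + 49 + 40 + 42 + 44 + 45 + 37 + 38)/11 = 44.6364
Numerator Σ_{t=1}^{10}(y_t−ȳ)(y_{t+1}−ȳ) = 105.7769
Denominator Σ(y_t−ȳ)² = 240.5455
r_1 = 105.7769 / 240.5455 = 0.440

0.440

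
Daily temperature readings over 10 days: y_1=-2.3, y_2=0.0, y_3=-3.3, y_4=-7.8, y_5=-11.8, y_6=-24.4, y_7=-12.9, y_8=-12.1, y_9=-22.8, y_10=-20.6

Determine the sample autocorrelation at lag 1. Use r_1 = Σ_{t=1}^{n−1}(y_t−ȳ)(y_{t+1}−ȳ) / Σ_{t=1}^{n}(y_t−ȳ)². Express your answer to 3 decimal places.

0.533

Mean ȳ = (-2.3 + 0.0 − 3.3 − 7.8 − 11.8 − 24.4 − 12.9 − 12.1 − 22.8 − 20.6)/10 = -11.8000
Numerator Σ_{t=1}^{9}(y_t−ȳ)(y_{t+1}−ȳ) = 360.6900
Denominator Σ(y_t−ȳ)² = 676.2400
r_1 = 360.6900 / 676.2400 = 0.533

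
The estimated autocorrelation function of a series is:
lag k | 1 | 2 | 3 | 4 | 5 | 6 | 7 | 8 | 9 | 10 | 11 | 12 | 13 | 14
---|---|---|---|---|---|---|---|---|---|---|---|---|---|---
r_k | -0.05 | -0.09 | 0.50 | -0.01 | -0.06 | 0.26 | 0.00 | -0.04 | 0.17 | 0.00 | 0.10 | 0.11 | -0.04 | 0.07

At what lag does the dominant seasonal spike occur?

3

The largest autocorrelation is r_3 = 0.50, with weaker echoes at lags 6 (0.26) and 9 (0.17); the remaining lags stay at or below 0.11.
The dominant spike at lag 3 indicates a seasonal period of 3.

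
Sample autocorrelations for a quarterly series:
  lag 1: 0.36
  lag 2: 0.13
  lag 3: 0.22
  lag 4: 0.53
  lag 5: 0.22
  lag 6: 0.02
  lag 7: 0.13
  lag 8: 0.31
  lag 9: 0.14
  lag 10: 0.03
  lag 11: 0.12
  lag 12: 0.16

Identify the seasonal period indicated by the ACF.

The largest autocorrelation is r_4 = 0.53; the remaining lags stay at or below 0.36. The elevated value at lag 1 (0.36), dropping to 0.13 at lag 2, reflects decaying short-term dependence rather than seasonality.
The dominant spike at lag 4 indicates a seasonal period of 4.

4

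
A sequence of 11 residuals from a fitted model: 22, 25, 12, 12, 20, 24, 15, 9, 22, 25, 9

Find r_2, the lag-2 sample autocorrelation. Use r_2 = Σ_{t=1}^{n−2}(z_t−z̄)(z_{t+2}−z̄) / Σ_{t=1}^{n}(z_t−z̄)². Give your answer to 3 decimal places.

Mean z̄ = (22 + 25 + 12 + 12 + 20 + 24 + 15 + 9 + 22 + 25 + 9)/11 = 17.7273
Numerator Σ_{t=1}^{9}(z_t−z̄)(z_{t+2}−z̄) = -288.4215
Denominator Σ(z_t−z̄)² = 412.1818
r_2 = -288.4215 / 412.1818 = -0.700

-0.700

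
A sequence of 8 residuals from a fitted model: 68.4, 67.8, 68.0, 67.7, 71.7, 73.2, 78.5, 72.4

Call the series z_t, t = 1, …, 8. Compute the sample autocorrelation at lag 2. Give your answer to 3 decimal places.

0.171

Mean z̄ = (68.4 + 67.8 + 68.0 + 67.7 + 71.7 + 73.2 + 78.5 + 72.4)/8 = 70.9625
Deviations from mean: -2.5625, -3.1625, -2.9625, -3.2625, 0.7375, 2.2375, 7.5375, 1.4375
Σ(z_t−z̄)(z_{t+2}−z̄) = (7.5914) + (10.3177) + (-2.1848) + (-7.2998) + (5.5589) + (3.2164) = 17.1997
Denominator Σ(z_t−z̄)² = 100.4188
r_2 = 17.1997 / 100.4188 = 0.171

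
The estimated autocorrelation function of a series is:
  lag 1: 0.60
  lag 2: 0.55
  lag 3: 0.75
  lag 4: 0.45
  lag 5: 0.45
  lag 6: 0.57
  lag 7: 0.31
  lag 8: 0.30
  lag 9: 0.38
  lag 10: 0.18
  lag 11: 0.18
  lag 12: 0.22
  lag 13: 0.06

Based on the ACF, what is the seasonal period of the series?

The largest autocorrelation is r_3 = 0.75; the remaining lags stay at or below 0.60. The elevated value at lag 1 (0.60), dropping to 0.55 at lag 2, reflects decaying short-term dependence rather than seasonality.
The dominant spike at lag 3 indicates a seasonal period of 3.

3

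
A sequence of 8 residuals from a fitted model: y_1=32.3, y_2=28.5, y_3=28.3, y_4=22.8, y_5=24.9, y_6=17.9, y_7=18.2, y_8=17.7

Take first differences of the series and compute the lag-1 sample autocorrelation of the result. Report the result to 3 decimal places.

First differences Δy: -3.8, -0.2, -5.5, 2.1, -7.0, 0.3, -0.5
Mean of differences = -2.0857
Numerator Σ(Δy_t−Δȳ)(Δy_{t+1}−Δȳ) = -52.4731
Denominator Σ(Δy_t−Δȳ)² = 68.0286
r_1(Δy) = -52.4731 / 68.0286 = -0.771

-0.771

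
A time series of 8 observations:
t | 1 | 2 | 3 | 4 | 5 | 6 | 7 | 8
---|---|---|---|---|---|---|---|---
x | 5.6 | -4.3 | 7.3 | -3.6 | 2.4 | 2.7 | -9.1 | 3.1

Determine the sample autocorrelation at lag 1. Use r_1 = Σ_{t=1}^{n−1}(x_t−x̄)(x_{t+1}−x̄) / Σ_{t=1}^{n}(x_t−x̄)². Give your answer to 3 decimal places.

-0.613

Mean x̄ = (5.6 − 4.3 + 7.3 − 3.6 + 2.4 + 2.7 − 9.1 + 3.1)/8 = 0.5125
Numerator Σ_{t=1}^{7}(x_t−x̄)(x_{t+1}−x̄) = -134.5952
Denominator Σ(x_t−x̄)² = 219.4688
r_1 = -134.5952 / 219.4688 = -0.613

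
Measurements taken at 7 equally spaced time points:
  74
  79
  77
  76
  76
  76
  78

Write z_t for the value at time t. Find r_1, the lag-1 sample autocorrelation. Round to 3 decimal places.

Mean z̄ = (74 + 79 + 77 + 76 + 76 + 76 + 78)/7 = 76.5714
Deviations from mean: -2.5714, 2.4286, 0.4286, -0.5714, -0.5714, -0.5714, 1.4286
Σ(z_t−z̄)(z_{t+1}−z̄) = (-6.2449) + (1.0408) + (-0.2449) + (0.3265) + (0.3265) + (-0.8163) = -5.6122
Denominator Σ(z_t−z̄)² = 15.7143
r_1 = -5.6122 / 15.7143 = -0.357

-0.357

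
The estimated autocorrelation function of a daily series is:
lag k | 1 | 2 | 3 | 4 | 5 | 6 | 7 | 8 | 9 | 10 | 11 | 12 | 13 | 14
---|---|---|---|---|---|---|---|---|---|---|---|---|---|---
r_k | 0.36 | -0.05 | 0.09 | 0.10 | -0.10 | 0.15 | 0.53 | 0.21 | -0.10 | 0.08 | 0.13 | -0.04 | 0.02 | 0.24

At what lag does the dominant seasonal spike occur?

The largest autocorrelation is r_7 = 0.53; the remaining lags stay at or below 0.36.
The dominant spike at lag 7 indicates a seasonal period of 7.

7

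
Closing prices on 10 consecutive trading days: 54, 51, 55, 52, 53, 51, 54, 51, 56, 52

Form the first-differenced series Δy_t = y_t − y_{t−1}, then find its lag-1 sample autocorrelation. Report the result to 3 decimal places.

-0.799

First differences Δy: -3, 4, -3, 1, -2, 3, -3, 5, -4
Mean of differences = -0.2222
Numerator Σ(Δy_t−Δȳ)(Δy_{t+1}−Δȳ) = -77.9383
Denominator Σ(Δy_t−Δȳ)² = 97.5556
r_1(Δy) = -77.9383 / 97.5556 = -0.799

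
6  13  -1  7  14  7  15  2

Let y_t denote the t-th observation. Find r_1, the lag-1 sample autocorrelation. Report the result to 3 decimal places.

-0.456

Mean ȳ = (6 + 13 − 1 + 7 + 14 + 7 + 15 + 2)/8 = 7.8750
Deviations from mean: -1.8750, 5.1250, -8.8750, -0.8750, 6.1250, -0.8750, 7.1250, -5.8750
Numerator Σ_{t=1}^{7}(y_t−ȳ)(y_{t+1}−ȳ) = -106.1406
Denominator Σ(y_t−ȳ)² = 232.8750
r_1 = -106.1406 / 232.8750 = -0.456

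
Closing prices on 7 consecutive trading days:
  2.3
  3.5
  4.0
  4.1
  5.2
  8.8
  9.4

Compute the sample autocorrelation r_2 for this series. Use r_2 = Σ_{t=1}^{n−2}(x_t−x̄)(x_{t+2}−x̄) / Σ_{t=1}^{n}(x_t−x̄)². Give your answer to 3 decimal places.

Mean x̄ = (2.3 + 3.5 + 4.0 + 4.1 + 5.2 + 8.8 + 9.4)/7 = 5.3286
Deviations from mean: -3.0286, -1.8286, -1.3286, -1.2286, -0.1286, 3.4714, 4.0714
Numerator Σ_{t=1}^{5}(x_t−x̄)(x_{t+2}−x̄) = 1.6527
Denominator Σ(x_t−x̄)² = 44.4343
r_2 = 1.6527 / 44.4343 = 0.037

0.037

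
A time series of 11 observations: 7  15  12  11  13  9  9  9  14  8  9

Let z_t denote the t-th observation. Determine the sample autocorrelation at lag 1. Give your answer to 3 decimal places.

Mean z̄ = (7 + 15 + 12 + 11 + 13 + 9 + 9 + 9 + 14 + 8 + 9)/11 = 10.5455
Numerator Σ_{t=1}^{10}(z_t−z̄)(z_{t+1}−z̄) = -16.7521
Denominator Σ(z_t−z̄)² = 68.7273
r_1 = -16.7521 / 68.7273 = -0.244

-0.244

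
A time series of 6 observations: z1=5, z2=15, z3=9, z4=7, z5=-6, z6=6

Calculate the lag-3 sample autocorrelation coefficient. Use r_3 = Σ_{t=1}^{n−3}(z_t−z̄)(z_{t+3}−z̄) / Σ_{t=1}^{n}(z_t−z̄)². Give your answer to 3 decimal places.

-0.462

Mean z̄ = (5 + 15 + 9 + 7 − 6 + 6)/6 = 6.0000
Σ(z_t−z̄)(z_{t+3}−z̄) = (-1.0000) + (-108.0000) + (0.0000) = -109.0000
Denominator Σ(z_t−z̄)² = 236.0000
r_3 = -109.0000 / 236.0000 = -0.462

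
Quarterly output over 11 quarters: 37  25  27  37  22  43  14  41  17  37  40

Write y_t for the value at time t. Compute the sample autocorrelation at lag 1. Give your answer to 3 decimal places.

Mean ȳ = (37 + 25 + 27 + 37 + 22 + 43 + 14 + 41 + 17 + 37 + 40)/11 = 30.9091
Numerator Σ_{t=1}^{10}(y_t−ȳ)(y_{t+1}−ȳ) = -743.4628
Denominator Σ(y_t−ȳ)² = 1050.9091
r_1 = -743.4628 / 1050.9091 = -0.707

-0.707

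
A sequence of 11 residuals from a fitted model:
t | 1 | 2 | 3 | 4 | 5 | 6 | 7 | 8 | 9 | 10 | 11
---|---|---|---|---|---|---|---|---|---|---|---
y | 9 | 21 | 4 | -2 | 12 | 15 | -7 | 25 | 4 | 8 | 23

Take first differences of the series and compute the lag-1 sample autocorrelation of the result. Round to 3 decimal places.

First differences Δy: 12, -17, -6, 14, 3, -22, 32, -21, 4, 15
Mean of differences = 1.4000
Numerator Σ(Δy_t−Δȳ)(Δy_{t+1}−Δȳ) = -1593.7600
Denominator Σ(Δy_t−Δȳ)² = 2844.4000
r_1(Δy) = -1593.7600 / 2844.4000 = -0.560

-0.560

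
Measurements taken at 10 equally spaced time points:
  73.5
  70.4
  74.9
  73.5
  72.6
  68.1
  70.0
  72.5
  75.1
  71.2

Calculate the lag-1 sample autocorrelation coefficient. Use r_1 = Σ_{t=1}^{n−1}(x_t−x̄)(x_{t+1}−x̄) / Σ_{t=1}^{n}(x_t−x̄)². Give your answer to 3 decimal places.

0.033

Mean x̄ = (73.5 + 70.4 + 74.9 + 73.5 + 72.6 + 68.1 + 70.0 + 72.5 + 75.1 + 71.2)/10 = 72.1800
Numerator Σ_{t=1}^{9}(x_t−x̄)(x_{t+1}−x̄) = 1.5096
Denominator Σ(x_t−x̄)² = 45.2160
r_1 = 1.5096 / 45.2160 = 0.033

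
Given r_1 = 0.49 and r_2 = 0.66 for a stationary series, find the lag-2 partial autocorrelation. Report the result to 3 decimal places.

φ_{22} = (r_2 − r_1²) / (1 − r_1²)
r_1² = (0.49)² = 0.2401
Numerator = 0.66 − 0.2401 = 0.4199; denominator = 1 − 0.2401 = 0.7599
φ_{22} = 0.4199 / 0.7599 = 0.553

0.553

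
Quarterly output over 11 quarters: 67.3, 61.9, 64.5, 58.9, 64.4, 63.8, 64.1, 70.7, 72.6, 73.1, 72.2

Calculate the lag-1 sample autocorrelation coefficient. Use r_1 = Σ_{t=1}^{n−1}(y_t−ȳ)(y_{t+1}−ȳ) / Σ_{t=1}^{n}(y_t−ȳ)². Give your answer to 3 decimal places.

Mean ȳ = (67.3 + 61.9 + 64.5 + 58.9 + 64.4 + 63.8 + 64.1 + 70.7 + 72.6 + 73.1 + 72.2)/11 = 66.6818
Numerator Σ_{t=1}^{10}(y_t−ȳ)(y_{t+1}−ȳ) = 143.0351
Denominator Σ(y_t−ȳ)² = 231.5564
r_1 = 143.0351 / 231.5564 = 0.618

0.618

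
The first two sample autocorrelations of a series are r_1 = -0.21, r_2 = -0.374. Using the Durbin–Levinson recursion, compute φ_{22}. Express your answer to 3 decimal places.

φ_{22} = (r_2 − r_1²) / (1 − r_1²)
r_1² = (-0.21)² = 0.0441
Numerator = -0.374 − 0.0441 = -0.4181; denominator = 1 − 0.0441 = 0.9559
φ_{22} = -0.4181 / 0.9559 = -0.437

-0.437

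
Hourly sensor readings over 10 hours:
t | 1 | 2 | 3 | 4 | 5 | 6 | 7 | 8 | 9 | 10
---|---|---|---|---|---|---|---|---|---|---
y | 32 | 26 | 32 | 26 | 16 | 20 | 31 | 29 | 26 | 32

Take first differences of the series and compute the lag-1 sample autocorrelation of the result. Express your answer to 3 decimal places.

-0.107

First differences Δy: -6, 6, -6, -10, 4, 11, -2, -3, 6
Mean of differences = 0.0000
Numerator Σ(Δy_t−Δȳ)(Δy_{t+1}−Δȳ) = -42.0000
Denominator Σ(Δy_t−Δȳ)² = 394.0000
r_1(Δy) = -42.0000 / 394.0000 = -0.107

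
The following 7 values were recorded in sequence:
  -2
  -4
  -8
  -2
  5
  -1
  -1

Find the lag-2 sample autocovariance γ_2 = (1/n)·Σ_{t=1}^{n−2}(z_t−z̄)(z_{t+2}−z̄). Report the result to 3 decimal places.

-5.026

Mean z̄ = (-2 − 4 − 8 − 2 + 5 − 1 − 1)/7 = -1.8571
Deviations: -0.1429, -2.1429, -6.1429, -0.1429, 6.8571, 0.8571, 0.8571
Σ_{t=1}^{5}(z_t−z̄)(z_{t+2}−z̄) = -35.1837
γ_2 = -35.1837 / 7 = -5.026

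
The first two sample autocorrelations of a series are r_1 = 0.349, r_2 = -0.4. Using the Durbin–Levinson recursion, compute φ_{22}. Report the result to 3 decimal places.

-0.594

φ_{22} = (r_2 − r_1²) / (1 − r_1²)
r_1² = (0.349)² = 0.121801
Numerator = -0.4 − 0.1218 = -0.5218; denominator = 1 − 0.1218 = 0.8782
φ_{22} = -0.5218 / 0.8782 = -0.594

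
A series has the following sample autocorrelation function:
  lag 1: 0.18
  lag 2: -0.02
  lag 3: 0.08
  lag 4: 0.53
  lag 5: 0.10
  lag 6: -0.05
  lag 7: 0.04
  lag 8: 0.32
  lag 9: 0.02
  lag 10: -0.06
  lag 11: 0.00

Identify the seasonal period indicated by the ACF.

4

The largest autocorrelation is r_4 = 0.53, with a weaker echo at lag 8 (0.32); the remaining lags stay at or below 0.18.
The dominant spike at lag 4 indicates a seasonal period of 4.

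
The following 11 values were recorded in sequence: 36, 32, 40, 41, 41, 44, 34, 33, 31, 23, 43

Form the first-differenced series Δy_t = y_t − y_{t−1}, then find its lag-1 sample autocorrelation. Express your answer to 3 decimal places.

First differences Δy: -4, 8, 1, 0, 3, -10, -1, -2, -8, 20
Mean of differences = 0.7000
Numerator Σ(Δy_t−Δȳ)(Δy_{t+1}−Δȳ) = -180.1900
Denominator Σ(Δy_t−Δȳ)² = 654.1000
r_1(Δy) = -180.1900 / 654.1000 = -0.275

-0.275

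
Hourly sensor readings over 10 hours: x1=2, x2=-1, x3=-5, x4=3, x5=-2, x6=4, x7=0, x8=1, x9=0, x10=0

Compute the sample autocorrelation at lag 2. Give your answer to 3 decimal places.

Mean x̄ = (2 − 1 − 5 + 3 − 2 + 4 + 0 + 1 + 0 + 0)/10 = 0.2000
Numerator Σ_{t=1}^{8}(x_t−x̄)(x_{t+2}−x̄) = 12.7200
Denominator Σ(x_t−x̄)² = 59.6000
r_2 = 12.7200 / 59.6000 = 0.213

0.213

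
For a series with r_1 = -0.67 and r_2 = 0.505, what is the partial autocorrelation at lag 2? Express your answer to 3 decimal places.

0.102

φ_{22} = (r_2 − r_1²) / (1 − r_1²)
r_1² = (-0.67)² = 0.4489
Numerator = 0.505 − 0.4489 = 0.0561; denominator = 1 − 0.4489 = 0.5511
φ_{22} = 0.0561 / 0.5511 = 0.102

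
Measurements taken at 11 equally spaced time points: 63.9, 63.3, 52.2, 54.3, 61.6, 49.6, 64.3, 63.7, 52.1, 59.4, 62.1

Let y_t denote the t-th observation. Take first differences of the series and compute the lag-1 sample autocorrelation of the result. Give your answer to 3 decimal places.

-0.452

First differences Δy: -0.6, -11.1, 2.1, 7.3, -12.0, 14.7, -0.6, -11.6, 7.3, 2.7
Mean of differences = -0.1800
Numerator Σ(Δy_t−Δȳ)(Δy_{t+1}−Δȳ) = -332.8844
Denominator Σ(Δy_t−Δȳ)² = 736.5360
r_1(Δy) = -332.8844 / 736.5360 = -0.452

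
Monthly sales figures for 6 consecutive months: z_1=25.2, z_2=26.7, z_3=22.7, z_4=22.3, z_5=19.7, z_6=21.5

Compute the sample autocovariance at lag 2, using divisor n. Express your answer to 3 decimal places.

-0.199

Mean z̄ = (25.2 + 26.7 + 22.7 + 22.3 + 19.7 + 21.5)/6 = 23.0167
Σ_{t=1}^{4}(z_t−z̄)(z_{t+2}−z̄) = -1.1939
γ_2 = -1.1939 / 6 = -0.199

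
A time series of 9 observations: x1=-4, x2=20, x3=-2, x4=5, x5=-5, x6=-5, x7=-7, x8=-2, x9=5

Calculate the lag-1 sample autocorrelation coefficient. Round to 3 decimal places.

Mean x̄ = (-4 + 20 − 2 + 5 − 5 − 5 − 7 − 2 + 5)/9 = 0.5556
Numerator Σ_{t=1}^{8}(x_t−x̄)(x_{t+1}−x̄) = -93.5309
Denominator Σ(x_t−x̄)² = 570.2222
r_1 = -93.5309 / 570.2222 = -0.164

-0.164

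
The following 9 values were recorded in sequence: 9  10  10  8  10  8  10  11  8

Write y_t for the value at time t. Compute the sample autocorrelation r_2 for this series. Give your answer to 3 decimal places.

-0.156

Mean ȳ = (9 + 10 + 10 + 8 + 10 + 8 + 10 + 11 + 8)/9 = 9.3333
Σ(y_t−ȳ)(y_{t+2}−ȳ) = (-0.2222) + (-0.8889) + (0.4444) + (1.7778) + (0.4444) + (-2.2222) + (-0.8889) = -1.5556
Denominator Σ(y_t−ȳ)² = 10.0000
r_2 = -1.5556 / 10.0000 = -0.156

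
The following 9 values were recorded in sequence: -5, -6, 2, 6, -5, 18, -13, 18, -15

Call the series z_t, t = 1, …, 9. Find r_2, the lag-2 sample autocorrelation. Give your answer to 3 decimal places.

Mean z̄ = (-5 − 6 + 2 + 6 − 5 + 18 − 13 + 18 − 15)/9 = 0.0000
Σ(z_t−z̄)(z_{t+2}−z̄) = (-10.0000) + (-36.0000) + (-10.0000) + (108.0000) + (65.0000) + (324.0000) + (195.0000) = 636.0000
Denominator Σ(z_t−z̄)² = 1168.0000
r_2 = 636.0000 / 1168.0000 = 0.545

0.545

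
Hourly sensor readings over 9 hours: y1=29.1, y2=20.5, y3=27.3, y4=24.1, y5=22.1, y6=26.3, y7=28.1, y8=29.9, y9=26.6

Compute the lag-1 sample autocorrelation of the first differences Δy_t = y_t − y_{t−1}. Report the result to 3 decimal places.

First differences Δy: -8.6, 6.8, -3.2, -2.0, 4.2, 1.8, 1.8, -3.3
Mean of differences = -0.3125
Numerator Σ(Δy_t−Δȳ)(Δy_{t+1}−Δȳ) = -74.5402
Denominator Σ(Δy_t−Δȳ)² = 168.6688
r_1(Δy) = -74.5402 / 168.6688 = -0.442

-0.442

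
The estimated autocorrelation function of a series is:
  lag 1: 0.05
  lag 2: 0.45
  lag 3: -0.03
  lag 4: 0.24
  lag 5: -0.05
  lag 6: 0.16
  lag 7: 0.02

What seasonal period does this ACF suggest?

The largest autocorrelation is r_2 = 0.45, with weaker echoes at lags 4 (0.24) and 6 (0.16); the remaining lags stay at or below 0.05.
The dominant spike at lag 2 indicates a seasonal period of 2.

2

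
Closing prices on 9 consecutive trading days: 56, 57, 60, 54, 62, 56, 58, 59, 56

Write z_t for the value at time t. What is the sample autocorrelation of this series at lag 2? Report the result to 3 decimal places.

0.282

Mean z̄ = (56 + 57 + 60 + 54 + 62 + 56 + 58 + 59 + 56)/9 = 57.5556
Σ(z_t−z̄)(z_{t+2}−z̄) = (-3.8025) + (1.9753) + (10.8642) + (5.5309) + (1.9753) + (-2.2469) + (-0.6914) = 13.6049
Denominator Σ(z_t−z̄)² = 48.2222
r_2 = 13.6049 / 48.2222 = 0.282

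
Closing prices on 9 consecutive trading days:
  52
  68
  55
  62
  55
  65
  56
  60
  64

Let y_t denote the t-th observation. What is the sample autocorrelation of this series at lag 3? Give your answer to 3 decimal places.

Mean ȳ = (52 + 68 + 55 + 62 + 55 + 65 + 56 + 60 + 64)/9 = 59.6667
Numerator Σ_{t=1}^{6}(y_t−ȳ)(y_{t+3}−ȳ) = -68.6667
Denominator Σ(y_t−ȳ)² = 238.0000
r_3 = -68.6667 / 238.0000 = -0.289

-0.289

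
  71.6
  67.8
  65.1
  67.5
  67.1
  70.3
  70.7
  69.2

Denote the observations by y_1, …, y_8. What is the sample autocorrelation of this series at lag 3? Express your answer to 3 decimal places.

Mean ȳ = (71.6 + 67.8 + 65.1 + 67.5 + 67.1 + 70.3 + 70.7 + 69.2)/8 = 68.6625
Deviations from mean: 2.9375, -0.8625, -3.5625, -1.1625, -1.5625, 1.6375, 2.0375, 0.5375
Numerator Σ_{t=1}^{5}(y_t−ȳ)(y_{t+3}−ȳ) = -11.1092
Denominator Σ(y_t−ȳ)² = 32.9788
r_3 = -11.1092 / 32.9788 = -0.337

-0.337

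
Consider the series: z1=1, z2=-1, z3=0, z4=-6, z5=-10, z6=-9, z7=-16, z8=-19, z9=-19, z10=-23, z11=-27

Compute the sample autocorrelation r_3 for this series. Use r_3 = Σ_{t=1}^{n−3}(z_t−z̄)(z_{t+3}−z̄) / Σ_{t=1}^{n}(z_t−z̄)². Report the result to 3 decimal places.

Mean z̄ = (1 − 1 + 0 − 6 − 10 − 9 − 16 − 19 − 19 − 23 − 27)/11 = -11.7273
Numerator Σ_{t=1}^{8}(z_t−z̄)(z_{t+3}−z̄) = 225.7769
Denominator Σ(z_t−z̄)² = 942.1818
r_3 = 225.7769 / 942.1818 = 0.240

0.240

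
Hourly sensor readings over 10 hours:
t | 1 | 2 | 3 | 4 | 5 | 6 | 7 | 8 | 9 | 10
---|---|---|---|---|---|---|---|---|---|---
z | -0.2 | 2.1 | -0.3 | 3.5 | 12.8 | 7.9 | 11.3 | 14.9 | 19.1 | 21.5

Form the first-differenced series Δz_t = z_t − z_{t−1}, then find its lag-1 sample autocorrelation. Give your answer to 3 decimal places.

First differences Δz: 2.3, -2.4, 3.8, 9.3, -4.9, 3.4, 3.6, 4.2, 2.4
Mean of differences = 2.4111
Numerator Σ(Δz_t−Δz̄)(Δz_{t+1}−Δz̄) = -50.8923
Denominator Σ(Δz_t−Δz̄)² = 131.5889
r_1(Δz) = -50.8923 / 131.5889 = -0.387

-0.387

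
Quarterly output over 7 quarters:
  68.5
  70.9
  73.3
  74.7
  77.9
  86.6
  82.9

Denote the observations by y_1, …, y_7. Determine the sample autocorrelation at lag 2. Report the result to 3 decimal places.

Mean ȳ = (68.5 + 70.9 + 73.3 + 74.7 + 77.9 + 86.6 + 82.9)/7 = 76.4000
Deviations from mean: -7.9000, -5.5000, -3.1000, -1.7000, 1.5000, 10.2000, 6.5000
Σ(y_t−ȳ)(y_{t+2}−ȳ) = (24.4900) + (9.3500) + (-4.6500) + (-17.3400) + (9.7500) = 21.6000
Denominator Σ(y_t−ȳ)² = 253.7000
r_2 = 21.6000 / 253.7000 = 0.085

0.085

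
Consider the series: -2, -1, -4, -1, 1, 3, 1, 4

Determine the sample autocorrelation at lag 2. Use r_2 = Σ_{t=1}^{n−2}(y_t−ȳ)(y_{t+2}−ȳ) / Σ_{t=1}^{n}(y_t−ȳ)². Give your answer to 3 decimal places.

Mean ȳ = (-2 − 1 − 4 − 1 + 1 + 3 + 1 + 4)/8 = 0.1250
Deviations from mean: -2.1250, -1.1250, -4.1250, -1.1250, 0.8750, 2.8750, 0.8750, 3.8750
Σ(y_t−ȳ)(y_{t+2}−ȳ) = (8.7656) + (1.2656) + (-3.6094) + (-3.2344) + (0.7656) + (11.1406) = 15.0938
Denominator Σ(y_t−ȳ)² = 48.8750
r_2 = 15.0938 / 48.8750 = 0.309

0.309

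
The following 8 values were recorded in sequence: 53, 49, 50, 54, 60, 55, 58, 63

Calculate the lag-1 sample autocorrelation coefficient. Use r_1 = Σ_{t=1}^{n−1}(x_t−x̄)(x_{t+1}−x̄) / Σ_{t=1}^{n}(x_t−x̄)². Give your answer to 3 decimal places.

0.409

Mean x̄ = (53 + 49 + 50 + 54 + 60 + 55 + 58 + 63)/8 = 55.2500
Deviations from mean: -2.2500, -6.2500, -5.2500, -1.2500, 4.7500, -0.2500, 2.7500, 7.7500
Σ(x_t−x̄)(x_{t+1}−x̄) = (14.0625) + (32.8125) + (6.5625) + (-5.9375) + (-1.1875) + (-0.6875) + (21.3125) = 66.9375
Denominator Σ(x_t−x̄)² = 163.5000
r_1 = 66.9375 / 163.5000 = 0.409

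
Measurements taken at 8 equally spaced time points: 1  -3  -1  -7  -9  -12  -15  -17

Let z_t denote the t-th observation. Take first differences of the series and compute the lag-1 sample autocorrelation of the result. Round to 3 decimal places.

-0.685

First differences Δz: -4, 2, -6, -2, -3, -3, -2
Mean of differences = -2.5714
Numerator Σ(Δz_t−Δz̄)(Δz_{t+1}−Δz̄) = -24.4694
Denominator Σ(Δz_t−Δz̄)² = 35.7143
r_1(Δz) = -24.4694 / 35.7143 = -0.685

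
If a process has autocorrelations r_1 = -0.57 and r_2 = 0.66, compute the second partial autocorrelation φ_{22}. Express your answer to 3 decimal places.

0.496

φ_{22} = (r_2 − r_1²) / (1 − r_1²)
r_1² = (-0.57)² = 0.3249
Numerator = 0.66 − 0.3249 = 0.3351; denominator = 1 − 0.3249 = 0.6751
φ_{22} = 0.3351 / 0.6751 = 0.496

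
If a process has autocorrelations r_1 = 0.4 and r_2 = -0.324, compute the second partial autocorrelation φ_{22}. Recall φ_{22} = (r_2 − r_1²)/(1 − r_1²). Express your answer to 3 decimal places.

φ_{22} = (r_2 − r_1²) / (1 − r_1²)
r_1² = (0.4)² = 0.16
Numerator = -0.324 − 0.1600 = -0.4840; denominator = 1 − 0.1600 = 0.8400
φ_{22} = -0.4840 / 0.8400 = -0.576

-0.576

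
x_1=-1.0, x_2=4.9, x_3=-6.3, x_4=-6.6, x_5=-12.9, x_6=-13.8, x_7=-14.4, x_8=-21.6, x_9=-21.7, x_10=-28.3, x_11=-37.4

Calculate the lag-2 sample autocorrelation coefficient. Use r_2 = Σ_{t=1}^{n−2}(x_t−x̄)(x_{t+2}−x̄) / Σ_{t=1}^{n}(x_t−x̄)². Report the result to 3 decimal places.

0.358

Mean x̄ = (-1.0 + 4.9 − 6.3 − 6.6 − 12.9 − 13.8 − 14.4 − 21.6 − 21.7 − 28.3 − 37.4)/11 = -14.4636
Numerator Σ_{t=1}^{9}(x_t−x̄)(x_{t+2}−x̄) = 539.7846
Denominator Σ(x_t−x̄)² = 1508.4055
r_2 = 539.7846 / 1508.4055 = 0.358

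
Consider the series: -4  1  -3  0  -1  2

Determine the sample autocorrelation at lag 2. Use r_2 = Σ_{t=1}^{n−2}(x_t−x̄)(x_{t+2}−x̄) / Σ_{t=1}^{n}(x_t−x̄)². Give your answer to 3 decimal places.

Mean x̄ = (-4 + 1 − 3 + 0 − 1 + 2)/6 = -0.8333
Deviations from mean: -3.1667, 1.8333, -2.1667, 0.8333, -0.1667, 2.8333
Σ(x_t−x̄)(x_{t+2}−x̄) = (6.8611) + (1.5278) + (0.3611) + (2.3611) = 11.1111
Denominator Σ(x_t−x̄)² = 26.8333
r_2 = 11.1111 / 26.8333 = 0.414

0.414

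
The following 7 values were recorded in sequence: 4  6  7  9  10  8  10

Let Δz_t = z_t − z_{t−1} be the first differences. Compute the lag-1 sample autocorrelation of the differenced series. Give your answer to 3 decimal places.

-0.250

First differences Δz: 2, 1, 2, 1, -2, 2
Mean of differences = 1.0000
Numerator Σ(Δz_t−Δz̄)(Δz_{t+1}−Δz̄) = -3.0000
Denominator Σ(Δz_t−Δz̄)² = 12.0000
r_1(Δz) = -3.0000 / 12.0000 = -0.250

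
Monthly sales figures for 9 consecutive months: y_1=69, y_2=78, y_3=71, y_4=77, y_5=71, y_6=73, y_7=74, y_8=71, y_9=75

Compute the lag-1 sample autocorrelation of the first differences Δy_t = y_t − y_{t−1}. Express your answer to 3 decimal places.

First differences Δy: 9, -7, 6, -6, 2, 1, -3, 4
Mean of differences = 0.7500
Numerator Σ(Δy_t−Δȳ)(Δy_{t+1}−Δȳ) = -161.3125
Denominator Σ(Δy_t−Δȳ)² = 227.5000
r_1(Δy) = -161.3125 / 227.5000 = -0.709

-0.709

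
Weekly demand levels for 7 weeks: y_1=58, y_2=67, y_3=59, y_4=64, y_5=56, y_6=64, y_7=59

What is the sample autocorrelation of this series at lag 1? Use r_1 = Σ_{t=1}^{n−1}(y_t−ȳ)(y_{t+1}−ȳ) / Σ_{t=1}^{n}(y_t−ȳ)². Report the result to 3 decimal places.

Mean ȳ = (58 + 67 + 59 + 64 + 56 + 64 + 59)/7 = 61.0000
Deviations from mean: -3.0000, 6.0000, -2.0000, 3.0000, -5.0000, 3.0000, -2.0000
Numerator Σ_{t=1}^{6}(y_t−ȳ)(y_{t+1}−ȳ) = -72.0000
Denominator Σ(y_t−ȳ)² = 96.0000
r_1 = -72.0000 / 96.0000 = -0.750

-0.750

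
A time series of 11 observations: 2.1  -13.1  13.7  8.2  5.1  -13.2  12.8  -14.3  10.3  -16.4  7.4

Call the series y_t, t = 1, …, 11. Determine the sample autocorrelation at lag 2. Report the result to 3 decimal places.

0.402

Mean ȳ = (2.1 − 13.1 + 13.7 + 8.2 + 5.1 − 13.2 + 12.8 − 14.3 + 10.3 − 16.4 + 7.4)/11 = 0.2364
Numerator Σ_{t=1}^{9}(y_t−ȳ)(y_{t+2}−ȳ) = 574.1464
Denominator Σ(y_t−ȳ)² = 1428.7255
r_2 = 574.1464 / 1428.7255 = 0.402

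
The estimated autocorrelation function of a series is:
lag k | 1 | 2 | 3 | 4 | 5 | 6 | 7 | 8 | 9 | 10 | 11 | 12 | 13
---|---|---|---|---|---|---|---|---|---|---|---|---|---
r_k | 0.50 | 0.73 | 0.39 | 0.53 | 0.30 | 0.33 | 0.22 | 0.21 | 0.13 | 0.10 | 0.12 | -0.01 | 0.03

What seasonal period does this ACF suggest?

2

The largest autocorrelation is r_2 = 0.73, with a weaker echo at lag 4 (0.53); the remaining lags stay at or below 0.50.
The dominant spike at lag 2 indicates a seasonal period of 2.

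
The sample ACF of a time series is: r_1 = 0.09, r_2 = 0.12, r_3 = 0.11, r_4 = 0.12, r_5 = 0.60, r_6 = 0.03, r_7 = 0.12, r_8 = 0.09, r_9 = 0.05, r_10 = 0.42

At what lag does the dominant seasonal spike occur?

The largest autocorrelation is r_5 = 0.60, with a weaker echo at lag 10 (0.42); the remaining lags stay at or below 0.12.
The dominant spike at lag 5 indicates a seasonal period of 5.

5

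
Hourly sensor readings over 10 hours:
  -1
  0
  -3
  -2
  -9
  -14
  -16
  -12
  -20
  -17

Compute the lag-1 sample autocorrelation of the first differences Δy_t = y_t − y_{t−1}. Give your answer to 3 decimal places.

-0.473

First differences Δy: 1, -3, 1, -7, -5, -2, 4, -8, 3
Mean of differences = -1.7778
Numerator Σ(Δy_t−Δȳ)(Δy_{t+1}−Δȳ) = -70.7160
Denominator Σ(Δy_t−Δȳ)² = 149.5556
r_1(Δy) = -70.7160 / 149.5556 = -0.473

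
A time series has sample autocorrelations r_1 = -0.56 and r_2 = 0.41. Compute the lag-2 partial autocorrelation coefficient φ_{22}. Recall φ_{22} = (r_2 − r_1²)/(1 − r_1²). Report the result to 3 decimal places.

0.140

φ_{22} = (r_2 − r_1²) / (1 − r_1²)
r_1² = (-0.56)² = 0.3136
Numerator = 0.41 − 0.3136 = 0.0964; denominator = 1 − 0.3136 = 0.6864
φ_{22} = 0.0964 / 0.6864 = 0.140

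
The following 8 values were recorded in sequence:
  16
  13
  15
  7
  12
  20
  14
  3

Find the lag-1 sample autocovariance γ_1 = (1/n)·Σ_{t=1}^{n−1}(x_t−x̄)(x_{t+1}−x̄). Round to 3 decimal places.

Mean x̄ = (16 + 13 + 15 + 7 + 12 + 20 + 14 + 3)/8 = 12.5000
Deviations: 3.5000, 0.5000, 2.5000, -5.5000, -0.5000, 7.5000, 1.5000, -9.5000
Σ_{t=1}^{7}(x_t−x̄)(x_{t+1}−x̄) = -14.7500
γ_1 = -14.7500 / 8 = -1.844

-1.844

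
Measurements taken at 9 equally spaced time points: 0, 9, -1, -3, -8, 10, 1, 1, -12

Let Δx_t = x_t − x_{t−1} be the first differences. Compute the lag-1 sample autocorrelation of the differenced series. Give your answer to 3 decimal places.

-0.426

First differences Δx: 9, -10, -2, -5, 18, -9, 0, -13
Mean of differences = -1.5000
Numerator Σ(Δx_t−Δx̄)(Δx_{t+1}−Δx̄) = -326.2500
Denominator Σ(Δx_t−Δx̄)² = 766.0000
r_1(Δx) = -326.2500 / 766.0000 = -0.426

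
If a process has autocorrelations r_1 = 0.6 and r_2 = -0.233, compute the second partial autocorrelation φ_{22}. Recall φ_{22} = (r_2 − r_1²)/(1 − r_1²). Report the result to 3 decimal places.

-0.927

φ_{22} = (r_2 − r_1²) / (1 − r_1²)
r_1² = (0.6)² = 0.36
Numerator = -0.233 − 0.3600 = -0.5930; denominator = 1 − 0.3600 = 0.6400
φ_{22} = -0.5930 / 0.6400 = -0.927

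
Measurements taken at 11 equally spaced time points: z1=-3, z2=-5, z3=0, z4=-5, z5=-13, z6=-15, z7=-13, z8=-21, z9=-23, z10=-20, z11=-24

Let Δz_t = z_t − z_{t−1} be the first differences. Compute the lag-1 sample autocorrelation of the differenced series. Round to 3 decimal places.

-0.211

First differences Δz: -2, 5, -5, -8, -2, 2, -8, -2, 3, -4
Mean of differences = -2.1000
Numerator Σ(Δz_t−Δz̄)(Δz_{t+1}−Δz̄) = -36.9100
Denominator Σ(Δz_t−Δz̄)² = 174.9000
r_1(Δz) = -36.9100 / 174.9000 = -0.211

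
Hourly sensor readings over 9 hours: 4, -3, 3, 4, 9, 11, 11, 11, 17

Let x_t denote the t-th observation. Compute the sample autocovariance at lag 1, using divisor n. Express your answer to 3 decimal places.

17.460

Mean x̄ = (4 − 3 + 3 + 4 + 9 + 11 + 11 + 11 + 17)/9 = 7.4444
Σ_{t=1}^{8}(x_t−x̄)(x_{t+1}−x̄) = 157.1358
γ_1 = 157.1358 / 9 = 17.460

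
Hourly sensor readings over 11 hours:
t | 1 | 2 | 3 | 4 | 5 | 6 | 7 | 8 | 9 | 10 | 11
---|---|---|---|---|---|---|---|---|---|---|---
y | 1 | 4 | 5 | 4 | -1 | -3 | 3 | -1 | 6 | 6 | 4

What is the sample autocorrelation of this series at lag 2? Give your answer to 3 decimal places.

-0.064

Mean ȳ = (1 + 4 + 5 + 4 − 1 − 3 + 3 − 1 + 6 + 6 + 4)/11 = 2.5455
Numerator Σ_{t=1}^{9}(y_t−ȳ)(y_{t+2}−ȳ) = -6.0496
Denominator Σ(y_t−ȳ)² = 94.7273
r_2 = -6.0496 / 94.7273 = -0.064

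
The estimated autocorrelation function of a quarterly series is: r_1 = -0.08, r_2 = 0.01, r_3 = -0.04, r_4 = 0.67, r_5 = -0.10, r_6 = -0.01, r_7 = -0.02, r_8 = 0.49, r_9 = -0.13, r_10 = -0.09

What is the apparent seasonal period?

The largest autocorrelation is r_4 = 0.67, with a weaker echo at lag 8 (0.49); the remaining lags stay at or below 0.01.
The dominant spike at lag 4 indicates a seasonal period of 4.

4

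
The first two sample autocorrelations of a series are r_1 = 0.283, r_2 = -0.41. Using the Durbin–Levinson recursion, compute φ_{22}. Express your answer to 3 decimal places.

-0.533

φ_{22} = (r_2 − r_1²) / (1 − r_1²)
r_1² = (0.283)² = 0.080089
Numerator = -0.41 − 0.0801 = -0.4901; denominator = 1 − 0.0801 = 0.9199
φ_{22} = -0.4901 / 0.9199 = -0.533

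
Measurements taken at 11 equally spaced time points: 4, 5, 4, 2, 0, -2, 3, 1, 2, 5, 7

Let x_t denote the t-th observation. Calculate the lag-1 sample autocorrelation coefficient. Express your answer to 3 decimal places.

Mean x̄ = (4 + 5 + 4 + 2 + 0 − 2 + 3 + 1 + 2 + 5 + 7)/11 = 2.8182
Numerator Σ_{t=1}^{10}(x_t−x̄)(x_{t+1}−x̄) = 27.6942
Denominator Σ(x_t−x̄)² = 65.6364
r_1 = 27.6942 / 65.6364 = 0.422

0.422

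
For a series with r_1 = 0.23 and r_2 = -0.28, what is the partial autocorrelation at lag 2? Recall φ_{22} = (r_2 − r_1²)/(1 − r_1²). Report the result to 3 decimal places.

φ_{22} = (r_2 − r_1²) / (1 − r_1²)
r_1² = (0.23)² = 0.0529
Numerator = -0.28 − 0.0529 = -0.3329; denominator = 1 − 0.0529 = 0.9471
φ_{22} = -0.3329 / 0.9471 = -0.351

-0.351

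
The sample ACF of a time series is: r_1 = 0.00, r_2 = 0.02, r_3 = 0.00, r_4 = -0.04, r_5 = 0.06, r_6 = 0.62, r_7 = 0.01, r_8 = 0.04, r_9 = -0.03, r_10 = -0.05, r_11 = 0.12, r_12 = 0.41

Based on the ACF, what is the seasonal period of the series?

The largest autocorrelation is r_6 = 0.62, with a weaker echo at lag 12 (0.41); the remaining lags stay at or below 0.12.
The dominant spike at lag 6 indicates a seasonal period of 6.

6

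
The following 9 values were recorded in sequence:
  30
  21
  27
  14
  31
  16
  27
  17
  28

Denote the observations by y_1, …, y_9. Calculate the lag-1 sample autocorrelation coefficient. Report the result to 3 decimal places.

Mean ȳ = (30 + 21 + 27 + 14 + 31 + 16 + 27 + 17 + 28)/9 = 23.4444
Numerator Σ_{t=1}^{8}(y_t−ȳ)(y_{t+1}−ȳ) = -264.6420
Denominator Σ(y_t−ȳ)² = 338.2222
r_1 = -264.6420 / 338.2222 = -0.782

-0.782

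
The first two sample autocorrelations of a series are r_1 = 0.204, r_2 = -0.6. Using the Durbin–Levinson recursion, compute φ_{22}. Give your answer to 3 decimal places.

-0.669

φ_{22} = (r_2 − r_1²) / (1 − r_1²)
r_1² = (0.204)² = 0.041616
Numerator = -0.6 − 0.0416 = -0.6416; denominator = 1 − 0.0416 = 0.9584
φ_{22} = -0.6416 / 0.9584 = -0.669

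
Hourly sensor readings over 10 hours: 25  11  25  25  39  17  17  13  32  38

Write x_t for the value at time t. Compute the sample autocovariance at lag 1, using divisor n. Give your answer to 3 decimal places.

3.756

Mean x̄ = (25 + 11 + 25 + 25 + 39 + 17 + 17 + 13 + 32 + 38)/10 = 24.2000
Σ_{t=1}^{9}(x_t−x̄)(x_{t+1}−x̄) = 37.5600
γ_1 = 37.5600 / 10 = 3.756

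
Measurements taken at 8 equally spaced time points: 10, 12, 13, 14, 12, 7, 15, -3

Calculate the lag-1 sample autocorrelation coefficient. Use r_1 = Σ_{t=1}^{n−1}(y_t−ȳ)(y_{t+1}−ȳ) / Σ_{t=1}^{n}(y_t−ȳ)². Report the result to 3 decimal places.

-0.254

Mean ȳ = (10 + 12 + 13 + 14 + 12 + 7 + 15 − 3)/8 = 10.0000
Deviations from mean: 0.0000, 2.0000, 3.0000, 4.0000, 2.0000, -3.0000, 5.0000, -13.0000
Numerator Σ_{t=1}^{7}(y_t−ȳ)(y_{t+1}−ȳ) = -60.0000
Denominator Σ(y_t−ȳ)² = 236.0000
r_1 = -60.0000 / 236.0000 = -0.254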